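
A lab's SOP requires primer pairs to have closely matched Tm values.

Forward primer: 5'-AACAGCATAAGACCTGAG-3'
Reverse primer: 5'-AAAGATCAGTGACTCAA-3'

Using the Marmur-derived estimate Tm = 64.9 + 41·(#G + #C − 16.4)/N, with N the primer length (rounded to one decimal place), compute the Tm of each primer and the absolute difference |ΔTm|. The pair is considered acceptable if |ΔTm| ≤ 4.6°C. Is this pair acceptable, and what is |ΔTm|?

|ΔTm| = 6.0°C; the pair is not acceptable.

Forward: G+C = 8, N = 18 → Tm = 64.9 + 41·(8 − 16.4)/18 = 45.8°C.
Reverse: G+C = 6, N = 17 → Tm = 64.9 + 41·(6 − 16.4)/17 = 39.8°C.
|ΔTm| = |45.8 − 39.8| = 6.0°C, > 4.6°C.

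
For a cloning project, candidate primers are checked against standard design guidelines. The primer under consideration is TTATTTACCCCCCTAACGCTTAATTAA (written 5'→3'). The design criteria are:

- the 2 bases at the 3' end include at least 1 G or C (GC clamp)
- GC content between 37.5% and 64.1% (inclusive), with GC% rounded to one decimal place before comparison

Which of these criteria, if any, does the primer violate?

Fails: GC clamp, GC content.

Base counts: A=8, T=10, G=1, C=8 (length 27).
GC clamp: 3' end AA has 0 G/C, need ≥1 ✗
GC content: GC 9/27 = 33.3%, outside 37.5–64.1% ✗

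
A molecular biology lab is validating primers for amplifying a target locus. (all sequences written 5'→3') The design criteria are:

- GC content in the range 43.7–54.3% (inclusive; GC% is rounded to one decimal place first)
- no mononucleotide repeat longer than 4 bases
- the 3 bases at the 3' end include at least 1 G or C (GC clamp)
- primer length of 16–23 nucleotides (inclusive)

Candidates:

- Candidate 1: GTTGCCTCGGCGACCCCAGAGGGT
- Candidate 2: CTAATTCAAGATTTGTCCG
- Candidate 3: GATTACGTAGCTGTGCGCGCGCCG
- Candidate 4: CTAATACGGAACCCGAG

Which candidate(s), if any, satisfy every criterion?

Candidate 1 (24 nt, A=3 T=4 G=9 C=8): GC 17/24 = 70.8%, outside 43.7–54.3% ✗; longest run = 4 ✓; 3' end GGT has 2 G/C ✓; length 24, outside 16–23 ✗ — fails.
Candidate 2 (19 nt, A=5 T=7 G=3 C=4): GC 7/19 = 36.8%, outside 43.7–54.3% ✗; longest run = 3 ✓; 3' end CCG has 3 G/C ✓; length 19 ✓ — fails.
Candidate 3 (24 nt, A=3 T=5 G=9 C=7): GC 16/24 = 66.7%, outside 43.7–54.3% ✗; longest run = 2 ✓; 3' end CCG has 3 G/C ✓; length 24, outside 16–23 ✗ — fails.
Candidate 4 (17 nt, A=6 T=2 G=4 C=5): GC 9/17 = 52.9% ✓; longest run = 3 ✓; 3' end GAG has 2 G/C ✓; length 17 ✓ — passes.

Candidate 4 only.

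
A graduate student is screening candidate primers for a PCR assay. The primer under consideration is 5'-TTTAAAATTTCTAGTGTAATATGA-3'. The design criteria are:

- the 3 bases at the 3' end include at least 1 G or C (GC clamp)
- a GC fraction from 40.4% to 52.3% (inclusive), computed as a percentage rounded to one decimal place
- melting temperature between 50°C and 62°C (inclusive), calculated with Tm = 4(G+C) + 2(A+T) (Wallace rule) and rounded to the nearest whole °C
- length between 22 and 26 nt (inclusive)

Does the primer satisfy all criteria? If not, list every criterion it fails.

Base counts: A=9, T=11, G=3, C=1 (length 24).
GC clamp: 3' end TGA has 1 G/C ✓
GC content: GC 4/24 = 16.7%, outside 40.4–52.3% ✗
Tm: Tm = 2·20 + 4·4 = 56°C ✓
length: length 24 ✓

Fails: GC content.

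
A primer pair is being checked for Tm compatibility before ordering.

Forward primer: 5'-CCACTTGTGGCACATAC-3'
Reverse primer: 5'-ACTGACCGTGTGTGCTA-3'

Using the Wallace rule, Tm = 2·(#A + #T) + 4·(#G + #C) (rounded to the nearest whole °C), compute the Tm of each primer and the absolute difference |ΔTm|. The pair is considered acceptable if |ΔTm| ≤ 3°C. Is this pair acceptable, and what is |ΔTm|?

Forward: A=4 T=4 G=3 C=6 → Tm = 2·8 + 4·9 = 52°C.
Reverse: A=3 T=5 G=5 C=4 → Tm = 2·8 + 4·9 = 52°C.
|ΔTm| = |52 − 52| = 0°C, ≤ 3°C.

|ΔTm| = 0°C; the pair is acceptable.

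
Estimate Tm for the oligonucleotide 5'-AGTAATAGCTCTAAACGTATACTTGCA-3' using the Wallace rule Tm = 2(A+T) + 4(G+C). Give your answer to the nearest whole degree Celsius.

72°C

Base counts: A=10, T=8, G=4, C=5 (length 27).
Tm = 2·(10+8) + 4·(4+5) = 2·18 + 4·9 = 36 + 36 = 72°C.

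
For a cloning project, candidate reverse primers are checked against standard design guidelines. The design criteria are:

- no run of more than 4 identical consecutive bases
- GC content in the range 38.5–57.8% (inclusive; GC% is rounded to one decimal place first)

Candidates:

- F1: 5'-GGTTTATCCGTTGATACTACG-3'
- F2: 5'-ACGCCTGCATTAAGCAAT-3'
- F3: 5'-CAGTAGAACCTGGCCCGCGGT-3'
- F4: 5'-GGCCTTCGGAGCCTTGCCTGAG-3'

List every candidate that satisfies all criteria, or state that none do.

F1 and F2.

F1 (21 nt, A=4 T=8 G=5 C=4): longest run = 3 ✓; GC 9/21 = 42.9% ✓ — passes.
F2 (18 nt, A=6 T=4 G=3 C=5): longest run = 2 ✓; GC 8/18 = 44.4% ✓ — passes.
F3 (21 nt, A=4 T=3 G=7 C=7): longest run = 3 ✓; GC 14/21 = 66.7%, outside 38.5–57.8% ✗ — fails.
F4 (22 nt, A=2 T=5 G=8 C=7): longest run = 2 ✓; GC 15/22 = 68.2%, outside 38.5–57.8% ✗ — fails.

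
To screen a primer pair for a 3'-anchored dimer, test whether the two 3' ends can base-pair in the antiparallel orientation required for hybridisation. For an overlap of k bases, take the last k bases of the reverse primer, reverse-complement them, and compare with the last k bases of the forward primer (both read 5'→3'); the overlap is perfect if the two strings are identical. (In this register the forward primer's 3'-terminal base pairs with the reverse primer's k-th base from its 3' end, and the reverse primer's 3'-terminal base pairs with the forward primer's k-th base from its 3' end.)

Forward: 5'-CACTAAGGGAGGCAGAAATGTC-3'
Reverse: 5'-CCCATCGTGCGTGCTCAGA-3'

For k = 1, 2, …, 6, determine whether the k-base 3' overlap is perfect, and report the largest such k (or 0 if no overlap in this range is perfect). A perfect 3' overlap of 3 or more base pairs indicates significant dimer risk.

Last 6 bases (5'→3') — forward …AATGTC, reverse …CTCAGA.
Reverse complement of the reverse primer's last 6 bases: TCTGAG; its first k bases are the reverse complement of the reverse primer's last k bases, so a perfect k-base overlap needs the forward primer's last k bases to equal them.
Comparing (forward last k vs required): k=1: C vs T ✗; k=2: TC vs TC ✓; k=3: GTC vs TCT ✗; k=4: TGTC vs TCTG ✗; k=5: ATGTC vs TCTGA ✗; k=6: AATGTC vs TCTGAG ✗.
Only k = 2 is perfect, so the longest perfect 3' overlap is 2.

Longest perfect overlap: 2 complementary base pairs; below the dimer-risk threshold (threshold 3).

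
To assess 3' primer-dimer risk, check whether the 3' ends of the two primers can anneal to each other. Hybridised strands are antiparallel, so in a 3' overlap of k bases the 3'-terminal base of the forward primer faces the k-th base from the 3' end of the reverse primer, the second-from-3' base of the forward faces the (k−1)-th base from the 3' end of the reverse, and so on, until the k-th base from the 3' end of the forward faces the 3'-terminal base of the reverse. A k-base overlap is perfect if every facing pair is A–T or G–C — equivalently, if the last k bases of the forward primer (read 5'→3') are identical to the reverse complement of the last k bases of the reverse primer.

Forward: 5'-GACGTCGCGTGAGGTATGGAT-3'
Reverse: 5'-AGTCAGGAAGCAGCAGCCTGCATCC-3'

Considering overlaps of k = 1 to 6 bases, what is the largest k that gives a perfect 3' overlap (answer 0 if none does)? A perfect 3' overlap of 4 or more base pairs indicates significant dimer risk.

Last 6 bases (5'→3') — forward …ATGGAT, reverse …GCATCC.
Reverse complement of the reverse primer's last 6 bases: GGATGC; its first k bases are the reverse complement of the reverse primer's last k bases, so a perfect k-base overlap needs the forward primer's last k bases to equal them.
Comparing (forward last k vs required): k=1: T vs G ✗; k=2: AT vs GG ✗; k=3: GAT vs GGA ✗; k=4: GGAT vs GGAT ✓; k=5: TGGAT vs GGATG ✗; k=6: ATGGAT vs GGATGC ✗.
Only k = 4 is perfect, so the longest perfect 3' overlap is 4.

Longest perfect overlap: 4 complementary base pairs; significant dimer risk (threshold 4).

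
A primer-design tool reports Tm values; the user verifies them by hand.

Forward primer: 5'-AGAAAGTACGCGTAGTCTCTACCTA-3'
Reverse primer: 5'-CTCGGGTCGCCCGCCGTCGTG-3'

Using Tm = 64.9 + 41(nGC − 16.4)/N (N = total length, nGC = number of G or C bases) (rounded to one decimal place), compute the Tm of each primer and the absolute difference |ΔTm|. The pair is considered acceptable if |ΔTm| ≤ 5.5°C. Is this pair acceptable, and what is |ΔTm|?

|ΔTm| = 10.1°C; the pair is not acceptable.

Forward: G+C = 11, N = 25 → Tm = 64.9 + 41·(11 − 16.4)/25 = 56.0°C.
Reverse: G+C = 17, N = 21 → Tm = 64.9 + 41·(17 − 16.4)/21 = 66.1°C.
|ΔTm| = |56.0 − 66.1| = 10.1°C, > 5.5°C.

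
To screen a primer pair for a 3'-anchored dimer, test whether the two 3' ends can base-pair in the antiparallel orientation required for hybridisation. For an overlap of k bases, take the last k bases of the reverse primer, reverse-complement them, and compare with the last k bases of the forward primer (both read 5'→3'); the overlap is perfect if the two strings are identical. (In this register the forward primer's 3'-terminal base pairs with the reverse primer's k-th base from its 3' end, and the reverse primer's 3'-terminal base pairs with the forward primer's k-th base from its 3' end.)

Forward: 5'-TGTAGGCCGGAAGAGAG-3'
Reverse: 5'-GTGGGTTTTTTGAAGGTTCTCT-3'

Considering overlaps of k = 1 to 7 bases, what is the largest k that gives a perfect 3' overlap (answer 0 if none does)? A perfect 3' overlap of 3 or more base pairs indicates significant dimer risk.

Longest perfect overlap: 4 complementary base pairs; significant dimer risk (threshold 3).

Last 7 bases (5'→3') — forward …AAGAGAG, reverse …GTTCTCT.
Reverse complement of the reverse primer's last 7 bases: AGAGAAC; its first k bases are the reverse complement of the reverse primer's last k bases, so a perfect k-base overlap needs the forward primer's last k bases to equal them.
Comparing (forward last k vs required): k=1: G vs A ✗; k=2: AG vs AG ✓; k=3: GAG vs AGA ✗; k=4: AGAG vs AGAG ✓; k=5: GAGAG vs AGAGA ✗; k=6: AGAGAG vs AGAGAA ✗; k=7: AAGAGAG vs AGAGAAC ✗.
Perfect overlaps at k = 2, 4; the largest is 4.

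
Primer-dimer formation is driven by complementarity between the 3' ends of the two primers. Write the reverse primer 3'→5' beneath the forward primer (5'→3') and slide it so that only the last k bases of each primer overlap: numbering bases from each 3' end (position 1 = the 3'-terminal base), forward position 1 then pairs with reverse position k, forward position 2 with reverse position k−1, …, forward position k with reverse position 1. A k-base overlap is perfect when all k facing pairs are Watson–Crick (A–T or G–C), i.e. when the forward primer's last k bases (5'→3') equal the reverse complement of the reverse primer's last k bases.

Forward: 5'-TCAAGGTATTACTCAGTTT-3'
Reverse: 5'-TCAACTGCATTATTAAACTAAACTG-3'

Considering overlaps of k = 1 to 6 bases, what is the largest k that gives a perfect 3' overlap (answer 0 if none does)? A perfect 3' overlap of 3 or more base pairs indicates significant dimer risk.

Last 6 bases (5'→3') — forward …CAGTTT, reverse …AAACTG.
Reverse complement of the reverse primer's last 6 bases: CAGTTT; its first k bases are the reverse complement of the reverse primer's last k bases, so a perfect k-base overlap needs the forward primer's last k bases to equal them.
Comparing (forward last k vs required): k=1: T vs C ✗; k=2: TT vs CA ✗; k=3: TTT vs CAG ✗; k=4: GTTT vs CAGT ✗; k=5: AGTTT vs CAGTT ✗; k=6: CAGTTT vs CAGTTT ✓.
Only k = 6 is perfect, so the longest perfect 3' overlap is 6.

Longest perfect overlap: 6 complementary base pairs; significant dimer risk (threshold 3).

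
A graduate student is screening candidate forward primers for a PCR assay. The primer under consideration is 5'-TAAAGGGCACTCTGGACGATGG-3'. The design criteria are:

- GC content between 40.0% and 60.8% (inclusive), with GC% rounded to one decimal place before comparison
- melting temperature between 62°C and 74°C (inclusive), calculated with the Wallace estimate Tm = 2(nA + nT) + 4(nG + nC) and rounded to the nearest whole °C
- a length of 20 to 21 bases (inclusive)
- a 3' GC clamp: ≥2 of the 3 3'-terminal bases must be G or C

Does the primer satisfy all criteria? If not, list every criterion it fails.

Fails: length.

Base counts: A=6, T=4, G=8, C=4 (length 22).
GC content: GC 12/22 = 54.5% ✓
Tm: Tm = 2·10 + 4·12 = 68°C ✓
length: length 22, outside 20–21 ✗
GC clamp: 3' end TGG has 2 G/C ✓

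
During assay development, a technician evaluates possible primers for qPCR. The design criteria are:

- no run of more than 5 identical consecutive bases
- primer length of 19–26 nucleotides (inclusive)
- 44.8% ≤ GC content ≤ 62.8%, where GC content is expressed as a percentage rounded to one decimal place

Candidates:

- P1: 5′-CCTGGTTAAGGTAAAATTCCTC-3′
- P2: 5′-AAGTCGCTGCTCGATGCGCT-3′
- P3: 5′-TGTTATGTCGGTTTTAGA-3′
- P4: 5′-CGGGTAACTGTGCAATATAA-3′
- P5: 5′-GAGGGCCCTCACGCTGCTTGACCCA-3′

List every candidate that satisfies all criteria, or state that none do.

P2 only.

P1 (22 nt, A=6 T=7 G=4 C=5): longest run = 4 ✓; length 22 ✓; GC 9/22 = 40.9%, outside 44.8–62.8% ✗ — fails.
P2 (20 nt, A=3 T=5 G=6 C=6): longest run = 2 ✓; length 20 ✓; GC 12/20 = 60.0% ✓ — passes.
P3 (18 nt, A=3 T=9 G=5 C=1): longest run = 4 ✓; length 18, outside 19–26 ✗; GC 6/18 = 33.3%, outside 44.8–62.8% ✗ — fails.
P4 (20 nt, A=7 T=5 G=5 C=3): longest run = 3 ✓; length 20 ✓; GC 8/20 = 40.0%, outside 44.8–62.8% ✗ — fails.
P5 (25 nt, A=4 T=4 G=7 C=10): longest run = 3 ✓; length 25 ✓; GC 17/25 = 68.0%, outside 44.8–62.8% ✗ — fails.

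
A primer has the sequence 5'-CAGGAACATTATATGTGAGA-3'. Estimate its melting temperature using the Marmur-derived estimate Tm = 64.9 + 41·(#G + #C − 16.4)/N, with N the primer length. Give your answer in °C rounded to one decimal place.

45.6°C

Base counts: A=8, T=5, G=5, C=2; G+C = 7, N = 20.
Tm = 64.9 + 41·(7 − 16.4)/20 = 64.9 + -385.40/20 = 45.6°C.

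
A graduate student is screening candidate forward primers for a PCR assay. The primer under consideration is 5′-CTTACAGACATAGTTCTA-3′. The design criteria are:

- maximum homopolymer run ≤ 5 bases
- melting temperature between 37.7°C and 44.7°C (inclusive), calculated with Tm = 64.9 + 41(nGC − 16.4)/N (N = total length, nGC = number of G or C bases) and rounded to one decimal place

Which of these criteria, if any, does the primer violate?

Meets all criteria.

Base counts: A=6, T=6, G=2, C=4 (length 18).
homopolymer run: longest run = 2 ✓
Tm: Tm = 64.9 + 41·(6 − 16.4)/18 = 41.2°C ✓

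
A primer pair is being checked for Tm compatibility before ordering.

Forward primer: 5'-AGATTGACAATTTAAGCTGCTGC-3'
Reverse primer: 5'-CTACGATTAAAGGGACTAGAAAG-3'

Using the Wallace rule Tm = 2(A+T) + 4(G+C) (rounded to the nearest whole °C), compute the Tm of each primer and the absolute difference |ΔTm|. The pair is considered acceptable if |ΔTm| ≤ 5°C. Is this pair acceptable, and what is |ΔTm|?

|ΔTm| = 0°C; the pair is acceptable.

Forward: A=7 T=7 G=5 C=4 → Tm = 2·14 + 4·9 = 64°C.
Reverse: A=10 T=4 G=6 C=3 → Tm = 2·14 + 4·9 = 64°C.
|ΔTm| = |64 − 64| = 0°C, ≤ 5°C.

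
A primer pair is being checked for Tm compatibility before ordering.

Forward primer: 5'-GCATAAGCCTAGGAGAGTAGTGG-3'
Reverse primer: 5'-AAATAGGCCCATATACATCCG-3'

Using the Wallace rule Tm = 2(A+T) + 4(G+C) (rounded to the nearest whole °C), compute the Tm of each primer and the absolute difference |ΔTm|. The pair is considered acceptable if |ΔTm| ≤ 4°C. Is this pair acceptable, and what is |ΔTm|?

Forward: A=7 T=4 G=9 C=3 → Tm = 2·11 + 4·12 = 70°C.
Reverse: A=8 T=4 G=3 C=6 → Tm = 2·12 + 4·9 = 60°C.
|ΔTm| = |70 − 60| = 10°C, > 4°C.

|ΔTm| = 10°C; the pair is not acceptable.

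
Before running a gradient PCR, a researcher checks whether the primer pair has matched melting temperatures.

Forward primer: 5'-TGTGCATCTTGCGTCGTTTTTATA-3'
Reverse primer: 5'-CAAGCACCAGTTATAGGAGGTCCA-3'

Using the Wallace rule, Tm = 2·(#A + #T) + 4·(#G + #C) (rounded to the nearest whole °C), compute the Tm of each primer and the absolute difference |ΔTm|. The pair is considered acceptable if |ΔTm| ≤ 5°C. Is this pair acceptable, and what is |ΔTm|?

Forward: A=3 T=12 G=5 C=4 → Tm = 2·15 + 4·9 = 66°C.
Reverse: A=8 T=4 G=6 C=6 → Tm = 2·12 + 4·12 = 72°C.
|ΔTm| = |66 − 72| = 6°C, > 5°C.

|ΔTm| = 6°C; the pair is not acceptable.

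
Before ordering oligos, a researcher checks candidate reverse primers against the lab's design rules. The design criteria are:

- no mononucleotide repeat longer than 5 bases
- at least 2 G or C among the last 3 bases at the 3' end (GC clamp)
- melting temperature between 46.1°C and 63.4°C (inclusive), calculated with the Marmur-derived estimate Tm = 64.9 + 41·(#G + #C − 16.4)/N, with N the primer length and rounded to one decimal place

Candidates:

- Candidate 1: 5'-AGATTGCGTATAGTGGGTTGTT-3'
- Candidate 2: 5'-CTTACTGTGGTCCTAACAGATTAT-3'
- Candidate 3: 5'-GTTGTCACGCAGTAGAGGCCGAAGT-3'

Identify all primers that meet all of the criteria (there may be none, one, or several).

Candidate 1 (22 nt, A=4 T=9 G=8 C=1): longest run = 3 ✓; 3' end GTT has 1 G/C, need ≥2 ✗; Tm = 64.9 + 41·(9 − 16.4)/22 = 51.1°C ✓ — fails.
Candidate 2 (24 nt, A=6 T=9 G=4 C=5): longest run = 2 ✓; 3' end TAT has 0 G/C, need ≥2 ✗; Tm = 64.9 + 41·(9 − 16.4)/24 = 52.3°C ✓ — fails.
Candidate 3 (25 nt, A=6 T=5 G=9 C=5): longest run = 2 ✓; 3' end AGT has 1 G/C, need ≥2 ✗; Tm = 64.9 + 41·(14 − 16.4)/25 = 61.0°C ✓ — fails.

None of the candidates satisfy all criteria.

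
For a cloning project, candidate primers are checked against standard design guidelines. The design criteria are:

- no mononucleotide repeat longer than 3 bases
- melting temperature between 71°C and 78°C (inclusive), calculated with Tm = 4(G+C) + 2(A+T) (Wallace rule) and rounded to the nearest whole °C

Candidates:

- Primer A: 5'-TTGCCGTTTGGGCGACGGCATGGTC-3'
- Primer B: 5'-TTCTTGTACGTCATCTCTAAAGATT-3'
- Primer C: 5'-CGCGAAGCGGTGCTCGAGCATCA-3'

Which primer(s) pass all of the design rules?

Primer C only.

Primer A (25 nt, A=2 T=7 G=10 C=6): longest run = 3 ✓; Tm = 2·9 + 4·16 = 82°C, outside 71–78°C ✗ — fails.
Primer B (25 nt, A=6 T=11 G=3 C=5): longest run = 3 ✓; Tm = 2·17 + 4·8 = 66°C, outside 71–78°C ✗ — fails.
Primer C (23 nt, A=5 T=3 G=8 C=7): longest run = 2 ✓; Tm = 2·8 + 4·15 = 76°C ✓ — passes.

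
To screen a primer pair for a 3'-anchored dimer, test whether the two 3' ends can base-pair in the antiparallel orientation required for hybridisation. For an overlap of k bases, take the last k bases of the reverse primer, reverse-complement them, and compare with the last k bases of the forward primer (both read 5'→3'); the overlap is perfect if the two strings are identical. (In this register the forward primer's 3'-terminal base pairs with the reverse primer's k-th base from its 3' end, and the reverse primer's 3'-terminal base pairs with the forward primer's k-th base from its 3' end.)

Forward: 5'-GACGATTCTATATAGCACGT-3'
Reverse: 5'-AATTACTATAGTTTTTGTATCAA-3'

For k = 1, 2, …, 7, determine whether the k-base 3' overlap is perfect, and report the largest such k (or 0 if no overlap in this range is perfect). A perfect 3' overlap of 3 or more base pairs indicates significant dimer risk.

Longest perfect overlap: 1 complementary base pair; below the dimer-risk threshold (threshold 3).

Last 7 bases (5'→3') — forward …AGCACGT, reverse …GTATCAA.
Reverse complement of the reverse primer's last 7 bases: TTGATAC; its first k bases are the reverse complement of the reverse primer's last k bases, so a perfect k-base overlap needs the forward primer's last k bases to equal them.
Comparing (forward last k vs required): k=1: T vs T ✓; k=2: GT vs TT ✗; k=3: CGT vs TTG ✗; k=4: ACGT vs TTGA ✗; k=5: CACGT vs TTGAT ✗; k=6: GCACGT vs TTGATA ✗; k=7: AGCACGT vs TTGATAC ✗.
Only k = 1 is perfect, so the longest perfect 3' overlap is 1.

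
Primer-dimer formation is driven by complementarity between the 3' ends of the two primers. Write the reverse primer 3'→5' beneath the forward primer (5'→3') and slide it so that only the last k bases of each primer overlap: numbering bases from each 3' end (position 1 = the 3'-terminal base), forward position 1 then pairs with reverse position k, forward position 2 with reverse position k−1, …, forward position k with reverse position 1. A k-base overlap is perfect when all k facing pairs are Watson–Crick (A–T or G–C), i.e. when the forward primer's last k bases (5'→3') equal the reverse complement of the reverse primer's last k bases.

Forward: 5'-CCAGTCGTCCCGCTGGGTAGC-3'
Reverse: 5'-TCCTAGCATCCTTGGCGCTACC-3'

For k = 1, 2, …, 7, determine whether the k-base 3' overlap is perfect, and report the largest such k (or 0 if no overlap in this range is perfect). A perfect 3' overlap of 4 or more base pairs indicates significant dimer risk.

Longest perfect overlap: 6 complementary base pairs; significant dimer risk (threshold 4).

Last 7 bases (5'→3') — forward …GGGTAGC, reverse …CGCTACC.
Reverse complement of the reverse primer's last 7 bases: GGTAGCG; its first k bases are the reverse complement of the reverse primer's last k bases, so a perfect k-base overlap needs the forward primer's last k bases to equal them.
Comparing (forward last k vs required): k=1: C vs G ✗; k=2: GC vs GG ✗; k=3: AGC vs GGT ✗; k=4: TAGC vs GGTA ✗; k=5: GTAGC vs GGTAG ✗; k=6: GGTAGC vs GGTAGC ✓; k=7: GGGTAGC vs GGTAGCG ✗.
Only k = 6 is perfect, so the longest perfect 3' overlap is 6.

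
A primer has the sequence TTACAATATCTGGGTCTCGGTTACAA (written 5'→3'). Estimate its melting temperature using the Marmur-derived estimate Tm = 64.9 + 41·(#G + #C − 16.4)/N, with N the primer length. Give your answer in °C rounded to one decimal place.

Base counts: A=7, T=9, G=5, C=5; G+C = 10, N = 26.
Tm = 64.9 + 41·(10 − 16.4)/26 = 64.9 + -262.40/26 = 54.8°C.

54.8°C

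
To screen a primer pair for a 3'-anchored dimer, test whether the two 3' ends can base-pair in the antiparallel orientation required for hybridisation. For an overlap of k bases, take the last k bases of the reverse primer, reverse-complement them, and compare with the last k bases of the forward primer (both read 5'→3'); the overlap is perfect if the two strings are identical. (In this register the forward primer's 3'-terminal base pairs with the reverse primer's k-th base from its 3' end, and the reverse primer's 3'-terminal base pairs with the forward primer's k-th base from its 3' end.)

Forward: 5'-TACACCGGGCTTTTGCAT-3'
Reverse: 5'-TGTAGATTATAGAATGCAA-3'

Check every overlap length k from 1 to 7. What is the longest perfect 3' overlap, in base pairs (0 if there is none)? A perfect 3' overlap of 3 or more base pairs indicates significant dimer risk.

Last 7 bases (5'→3') — forward …TTTGCAT, reverse …AATGCAA.
Reverse complement of the reverse primer's last 7 bases: TTGCATT; its first k bases are the reverse complement of the reverse primer's last k bases, so a perfect k-base overlap needs the forward primer's last k bases to equal them.
Comparing (forward last k vs required): k=1: T vs T ✓; k=2: AT vs TT ✗; k=3: CAT vs TTG ✗; k=4: GCAT vs TTGC ✗; k=5: TGCAT vs TTGCA ✗; k=6: TTGCAT vs TTGCAT ✓; k=7: TTTGCAT vs TTGCATT ✗.
Perfect overlaps at k = 1, 6; the largest is 6.

Longest perfect overlap: 6 complementary base pairs; significant dimer risk (threshold 3).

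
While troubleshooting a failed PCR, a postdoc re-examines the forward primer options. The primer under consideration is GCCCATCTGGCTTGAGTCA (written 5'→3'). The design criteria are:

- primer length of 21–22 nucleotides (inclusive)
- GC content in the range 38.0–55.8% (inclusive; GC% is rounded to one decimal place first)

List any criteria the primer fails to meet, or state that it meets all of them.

Base counts: A=3, T=5, G=5, C=6 (length 19).
length: length 19, outside 21–22 ✗
GC content: GC 11/19 = 57.9%, outside 38.0–55.8% ✗

Fails: length, GC content.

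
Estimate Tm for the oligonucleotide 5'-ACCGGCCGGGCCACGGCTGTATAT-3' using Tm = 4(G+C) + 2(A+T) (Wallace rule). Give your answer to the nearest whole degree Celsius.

80°C

Base counts: A=4, T=4, G=8, C=8 (length 24).
Tm = 2·(4+4) + 4·(8+8) = 2·8 + 4·16 = 16 + 64 = 80°C.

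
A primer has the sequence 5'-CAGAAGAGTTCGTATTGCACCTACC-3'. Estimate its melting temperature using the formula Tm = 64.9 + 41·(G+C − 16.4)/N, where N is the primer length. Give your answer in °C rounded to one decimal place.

Base counts: A=7, T=6, G=5, C=7; G+C = 12, N = 25.
Tm = 64.9 + 41·(12 − 16.4)/25 = 64.9 + -180.40/25 = 57.7°C.

57.7°C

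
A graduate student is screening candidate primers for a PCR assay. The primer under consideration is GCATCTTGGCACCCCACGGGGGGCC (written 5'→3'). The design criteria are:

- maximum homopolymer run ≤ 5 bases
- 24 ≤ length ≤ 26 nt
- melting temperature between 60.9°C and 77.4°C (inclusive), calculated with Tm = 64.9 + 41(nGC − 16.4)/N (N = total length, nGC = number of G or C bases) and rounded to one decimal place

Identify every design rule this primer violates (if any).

Base counts: A=3, T=3, G=9, C=10 (length 25).
homopolymer run: longest run = 6, exceeds 5 ✗
length: length 25 ✓
Tm: Tm = 64.9 + 41·(19 − 16.4)/25 = 69.2°C ✓

Fails: homopolymer run.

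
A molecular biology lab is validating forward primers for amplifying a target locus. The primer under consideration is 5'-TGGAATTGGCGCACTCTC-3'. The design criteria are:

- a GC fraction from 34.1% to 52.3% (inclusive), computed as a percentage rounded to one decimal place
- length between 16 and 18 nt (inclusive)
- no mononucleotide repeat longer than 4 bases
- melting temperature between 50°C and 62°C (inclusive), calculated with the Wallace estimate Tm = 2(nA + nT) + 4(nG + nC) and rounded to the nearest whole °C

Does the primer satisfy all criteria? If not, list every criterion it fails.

Fails: GC content.

Base counts: A=3, T=5, G=5, C=5 (length 18).
GC content: GC 10/18 = 55.6%, outside 34.1–52.3% ✗
length: length 18 ✓
homopolymer run: longest run = 2 ✓
Tm: Tm = 2·8 + 4·10 = 56°C ✓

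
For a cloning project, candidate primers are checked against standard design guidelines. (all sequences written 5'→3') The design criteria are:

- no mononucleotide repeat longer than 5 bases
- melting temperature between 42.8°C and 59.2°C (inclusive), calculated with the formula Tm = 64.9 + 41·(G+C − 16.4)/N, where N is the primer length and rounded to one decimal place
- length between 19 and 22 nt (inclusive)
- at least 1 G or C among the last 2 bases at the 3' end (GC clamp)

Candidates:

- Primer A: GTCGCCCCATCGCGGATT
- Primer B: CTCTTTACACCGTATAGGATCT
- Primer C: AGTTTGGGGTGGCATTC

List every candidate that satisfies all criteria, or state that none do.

Primer B only.

Primer A (18 nt, A=2 T=4 G=5 C=7): longest run = 4 ✓; Tm = 64.9 + 41·(12 − 16.4)/18 = 54.9°C ✓; length 18, outside 19–22 ✗; 3' end TT has 0 G/C, need ≥1 ✗ — fails.
Primer B (22 nt, A=5 T=8 G=3 C=6): longest run = 3 ✓; Tm = 64.9 + 41·(9 − 16.4)/22 = 51.1°C ✓; length 22 ✓; 3' end CT has 1 G/C ✓ — passes.
Primer C (17 nt, A=2 T=6 G=7 C=2): longest run = 4 ✓; Tm = 64.9 + 41·(9 − 16.4)/17 = 47.1°C ✓; length 17, outside 19–22 ✗; 3' end TC has 1 G/C ✓ — fails.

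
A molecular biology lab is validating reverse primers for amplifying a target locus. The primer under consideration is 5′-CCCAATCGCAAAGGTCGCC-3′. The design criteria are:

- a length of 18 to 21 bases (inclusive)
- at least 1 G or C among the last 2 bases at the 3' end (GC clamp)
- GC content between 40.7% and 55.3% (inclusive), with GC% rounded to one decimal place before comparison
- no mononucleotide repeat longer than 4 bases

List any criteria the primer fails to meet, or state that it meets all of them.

Fails: GC content.

Base counts: A=5, T=2, G=4, C=8 (length 19).
length: length 19 ✓
GC clamp: 3' end CC has 2 G/C ✓
GC content: GC 12/19 = 63.2%, outside 40.7–55.3% ✗
homopolymer run: longest run = 3 ✓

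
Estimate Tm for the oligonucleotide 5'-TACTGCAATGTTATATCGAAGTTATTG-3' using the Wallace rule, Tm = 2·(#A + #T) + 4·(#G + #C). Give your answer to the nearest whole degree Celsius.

Base counts: A=8, T=11, G=5, C=3 (length 27).
Tm = 2·(8+11) + 4·(5+3) = 2·19 + 4·8 = 38 + 32 = 70°C.

70°C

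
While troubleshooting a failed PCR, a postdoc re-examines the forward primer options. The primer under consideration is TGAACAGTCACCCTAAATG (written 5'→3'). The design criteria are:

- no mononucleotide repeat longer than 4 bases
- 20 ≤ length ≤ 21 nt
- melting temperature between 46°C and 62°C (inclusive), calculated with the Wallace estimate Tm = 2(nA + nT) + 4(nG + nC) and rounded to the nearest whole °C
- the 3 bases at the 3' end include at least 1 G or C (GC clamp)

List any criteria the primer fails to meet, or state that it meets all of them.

Fails: length.

Base counts: A=7, T=4, G=3, C=5 (length 19).
homopolymer run: longest run = 3 ✓
length: length 19, outside 20–21 ✗
Tm: Tm = 2·11 + 4·8 = 54°C ✓
GC clamp: 3' end ATG has 1 G/C ✓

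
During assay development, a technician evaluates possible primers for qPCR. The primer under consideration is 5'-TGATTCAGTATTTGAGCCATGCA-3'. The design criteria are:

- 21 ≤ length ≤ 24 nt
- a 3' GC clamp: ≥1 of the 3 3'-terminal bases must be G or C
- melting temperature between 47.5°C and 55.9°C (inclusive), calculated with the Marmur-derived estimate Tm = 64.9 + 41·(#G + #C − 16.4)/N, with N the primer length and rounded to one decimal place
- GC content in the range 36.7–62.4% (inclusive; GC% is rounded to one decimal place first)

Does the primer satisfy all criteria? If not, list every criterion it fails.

Meets all criteria.

Base counts: A=6, T=8, G=5, C=4 (length 23).
length: length 23 ✓
GC clamp: 3' end GCA has 2 G/C ✓
Tm: Tm = 64.9 + 41·(9 − 16.4)/23 = 51.7°C ✓
GC content: GC 9/23 = 39.1% ✓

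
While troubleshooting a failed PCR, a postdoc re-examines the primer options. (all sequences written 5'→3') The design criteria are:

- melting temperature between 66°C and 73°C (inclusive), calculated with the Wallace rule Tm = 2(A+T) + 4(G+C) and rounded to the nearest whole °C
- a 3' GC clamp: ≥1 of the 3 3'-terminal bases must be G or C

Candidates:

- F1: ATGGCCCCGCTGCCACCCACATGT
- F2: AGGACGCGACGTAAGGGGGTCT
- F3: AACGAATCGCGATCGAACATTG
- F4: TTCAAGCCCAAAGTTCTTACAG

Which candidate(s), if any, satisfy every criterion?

F1 (24 nt, A=4 T=4 G=5 C=11): Tm = 2·8 + 4·16 = 80°C, outside 66–73°C ✗; 3' end TGT has 1 G/C ✓ — fails.
F2 (22 nt, A=5 T=3 G=10 C=4): Tm = 2·8 + 4·14 = 72°C ✓; 3' end TCT has 1 G/C ✓ — passes.
F3 (22 nt, A=8 T=4 G=5 C=5): Tm = 2·12 + 4·10 = 64°C, outside 66–73°C ✗; 3' end TTG has 1 G/C ✓ — fails.
F4 (22 nt, A=7 T=6 G=3 C=6): Tm = 2·13 + 4·9 = 62°C, outside 66–73°C ✗; 3' end CAG has 2 G/C ✓ — fails.

F2 only.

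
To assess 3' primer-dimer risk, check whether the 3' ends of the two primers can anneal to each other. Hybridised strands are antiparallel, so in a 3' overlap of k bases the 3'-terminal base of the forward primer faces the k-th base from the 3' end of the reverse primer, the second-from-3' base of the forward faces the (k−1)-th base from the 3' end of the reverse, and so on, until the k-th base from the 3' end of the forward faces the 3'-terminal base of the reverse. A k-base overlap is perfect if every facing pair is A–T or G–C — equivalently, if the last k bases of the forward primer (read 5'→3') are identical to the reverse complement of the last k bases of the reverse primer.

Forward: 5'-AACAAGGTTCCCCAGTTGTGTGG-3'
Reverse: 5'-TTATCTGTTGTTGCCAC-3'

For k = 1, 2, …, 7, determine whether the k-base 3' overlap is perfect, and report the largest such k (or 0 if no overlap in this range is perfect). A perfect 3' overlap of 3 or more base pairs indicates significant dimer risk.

Last 7 bases (5'→3') — forward …TGTGTGG, reverse …TTGCCAC.
Reverse complement of the reverse primer's last 7 bases: GTGGCAA; its first k bases are the reverse complement of the reverse primer's last k bases, so a perfect k-base overlap needs the forward primer's last k bases to equal them.
Comparing (forward last k vs required): k=1: G vs G ✓; k=2: GG vs GT ✗; k=3: TGG vs GTG ✗; k=4: GTGG vs GTGG ✓; k=5: TGTGG vs GTGGC ✗; k=6: GTGTGG vs GTGGCA ✗; k=7: TGTGTGG vs GTGGCAA ✗.
Perfect overlaps at k = 1, 4; the largest is 4.

Longest perfect overlap: 4 complementary base pairs; significant dimer risk (threshold 3).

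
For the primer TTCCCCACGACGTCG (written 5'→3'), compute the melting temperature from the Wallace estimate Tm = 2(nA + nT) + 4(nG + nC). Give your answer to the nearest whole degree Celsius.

Base counts: A=2, T=3, G=3, C=7 (length 15).
Tm = 2·(2+3) + 4·(3+7) = 2·5 + 4·10 = 10 + 40 = 50°C.

50°C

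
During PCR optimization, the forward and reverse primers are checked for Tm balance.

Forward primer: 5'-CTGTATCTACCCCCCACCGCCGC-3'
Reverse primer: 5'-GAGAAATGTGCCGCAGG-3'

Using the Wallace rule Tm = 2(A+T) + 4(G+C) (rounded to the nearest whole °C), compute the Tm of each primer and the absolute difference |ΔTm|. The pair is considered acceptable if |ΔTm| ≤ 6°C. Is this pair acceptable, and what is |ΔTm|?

|ΔTm| = 24°C; the pair is not acceptable.

Forward: A=3 T=4 G=3 C=13 → Tm = 2·7 + 4·16 = 78°C.
Reverse: A=5 T=2 G=7 C=3 → Tm = 2·7 + 4·10 = 54°C.
|ΔTm| = |78 − 54| = 24°C, > 6°C.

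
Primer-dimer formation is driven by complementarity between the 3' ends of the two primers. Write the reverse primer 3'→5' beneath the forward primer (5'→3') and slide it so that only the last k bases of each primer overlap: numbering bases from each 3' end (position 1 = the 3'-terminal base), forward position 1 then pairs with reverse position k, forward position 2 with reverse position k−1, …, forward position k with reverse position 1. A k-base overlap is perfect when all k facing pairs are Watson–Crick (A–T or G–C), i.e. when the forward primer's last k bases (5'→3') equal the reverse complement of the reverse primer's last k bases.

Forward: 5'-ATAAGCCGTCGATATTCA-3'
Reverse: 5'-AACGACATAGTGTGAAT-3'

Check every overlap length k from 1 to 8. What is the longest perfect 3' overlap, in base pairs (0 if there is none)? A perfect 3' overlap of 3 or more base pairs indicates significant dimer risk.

Last 8 bases (5'→3') — forward …GATATTCA, reverse …GTGTGAAT.
Reverse complement of the reverse primer's last 8 bases: ATTCACAC; its first k bases are the reverse complement of the reverse primer's last k bases, so a perfect k-base overlap needs the forward primer's last k bases to equal them.
Comparing (forward last k vs required): k=1: A vs A ✓; k=2: CA vs AT ✗; k=3: TCA vs ATT ✗; k=4: TTCA vs ATTC ✗; k=5: ATTCA vs ATTCA ✓; k=6: TATTCA vs ATTCAC ✗; k=7: ATATTCA vs ATTCACA ✗; k=8: GATATTCA vs ATTCACAC ✗.
Perfect overlaps at k = 1, 5; the largest is 5.

Longest perfect overlap: 5 complementary base pairs; significant dimer risk (threshold 3).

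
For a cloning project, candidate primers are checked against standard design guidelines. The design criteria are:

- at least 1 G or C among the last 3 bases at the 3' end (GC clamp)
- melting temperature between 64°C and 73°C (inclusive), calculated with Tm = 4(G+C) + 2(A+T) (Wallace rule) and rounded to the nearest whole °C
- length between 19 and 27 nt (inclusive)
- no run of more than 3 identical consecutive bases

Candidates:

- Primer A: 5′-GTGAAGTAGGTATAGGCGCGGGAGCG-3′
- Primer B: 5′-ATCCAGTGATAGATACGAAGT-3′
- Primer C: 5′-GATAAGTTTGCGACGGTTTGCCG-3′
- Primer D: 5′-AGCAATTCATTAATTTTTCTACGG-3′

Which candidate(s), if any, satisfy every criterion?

Primer A (26 nt, A=6 T=4 G=13 C=3): 3' end GCG has 3 G/C ✓; Tm = 2·10 + 4·16 = 84°C, outside 64–73°C ✗; length 26 ✓; longest run = 3 ✓ — fails.
Primer B (21 nt, A=8 T=5 G=5 C=3): 3' end AGT has 1 G/C ✓; Tm = 2·13 + 4·8 = 58°C, outside 64–73°C ✗; length 21 ✓; longest run = 2 ✓ — fails.
Primer C (23 nt, A=4 T=7 G=8 C=4): 3' end CCG has 3 G/C ✓; Tm = 2·11 + 4·12 = 70°C ✓; length 23 ✓; longest run = 3 ✓ — passes.
Primer D (24 nt, A=7 T=10 G=3 C=4): 3' end CGG has 3 G/C ✓; Tm = 2·17 + 4·7 = 62°C, outside 64–73°C ✗; length 24 ✓; longest run = 5, exceeds 3 ✗ — fails.

Primer C only.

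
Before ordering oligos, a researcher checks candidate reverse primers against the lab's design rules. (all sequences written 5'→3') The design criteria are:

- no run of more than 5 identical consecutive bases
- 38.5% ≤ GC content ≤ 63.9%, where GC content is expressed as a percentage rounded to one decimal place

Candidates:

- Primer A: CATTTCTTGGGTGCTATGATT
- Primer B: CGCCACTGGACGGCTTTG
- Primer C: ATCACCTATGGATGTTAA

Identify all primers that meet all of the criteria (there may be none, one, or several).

Primer A (21 nt, A=3 T=10 G=5 C=3): longest run = 3 ✓; GC 8/21 = 38.1%, outside 38.5–63.9% ✗ — fails.
Primer B (18 nt, A=2 T=4 G=6 C=6): longest run = 3 ✓; GC 12/18 = 66.7%, outside 38.5–63.9% ✗ — fails.
Primer C (18 nt, A=6 T=6 G=3 C=3): longest run = 2 ✓; GC 6/18 = 33.3%, outside 38.5–63.9% ✗ — fails.

None of the candidates satisfy all criteria.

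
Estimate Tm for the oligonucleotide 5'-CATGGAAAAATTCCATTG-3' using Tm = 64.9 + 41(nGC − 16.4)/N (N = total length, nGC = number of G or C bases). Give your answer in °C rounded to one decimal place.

41.2°C

Base counts: A=7, T=5, G=3, C=3; G+C = 6, N = 18.
Tm = 64.9 + 41·(6 − 16.4)/18 = 64.9 + -426.40/18 = 41.2°C.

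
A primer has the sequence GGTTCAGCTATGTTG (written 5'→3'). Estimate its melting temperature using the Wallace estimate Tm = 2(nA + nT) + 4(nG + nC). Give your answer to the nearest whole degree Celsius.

Base counts: A=2, T=6, G=5, C=2 (length 15).
Tm = 2·(2+6) + 4·(5+2) = 2·8 + 4·7 = 16 + 28 = 44°C.

44°C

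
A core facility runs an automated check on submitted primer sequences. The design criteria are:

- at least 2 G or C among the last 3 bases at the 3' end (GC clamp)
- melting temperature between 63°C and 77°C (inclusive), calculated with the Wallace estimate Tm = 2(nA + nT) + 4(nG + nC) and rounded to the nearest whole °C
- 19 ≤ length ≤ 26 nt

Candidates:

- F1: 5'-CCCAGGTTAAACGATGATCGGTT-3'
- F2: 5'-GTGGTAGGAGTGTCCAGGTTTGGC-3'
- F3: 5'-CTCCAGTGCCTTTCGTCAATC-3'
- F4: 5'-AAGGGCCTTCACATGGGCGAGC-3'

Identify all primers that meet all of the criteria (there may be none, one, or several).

F2 and F4.

F1 (23 nt, A=6 T=6 G=6 C=5): 3' end GTT has 1 G/C, need ≥2 ✗; Tm = 2·12 + 4·11 = 68°C ✓; length 23 ✓ — fails.
F2 (24 nt, A=3 T=7 G=11 C=3): 3' end GGC has 3 G/C ✓; Tm = 2·10 + 4·14 = 76°C ✓; length 24 ✓ — passes.
F3 (21 nt, A=3 T=7 G=3 C=8): 3' end ATC has 1 G/C, need ≥2 ✗; Tm = 2·10 + 4·11 = 64°C ✓; length 21 ✓ — fails.
F4 (22 nt, A=5 T=3 G=8 C=6): 3' end AGC has 2 G/C ✓; Tm = 2·8 + 4·14 = 72°C ✓; length 22 ✓ — passes.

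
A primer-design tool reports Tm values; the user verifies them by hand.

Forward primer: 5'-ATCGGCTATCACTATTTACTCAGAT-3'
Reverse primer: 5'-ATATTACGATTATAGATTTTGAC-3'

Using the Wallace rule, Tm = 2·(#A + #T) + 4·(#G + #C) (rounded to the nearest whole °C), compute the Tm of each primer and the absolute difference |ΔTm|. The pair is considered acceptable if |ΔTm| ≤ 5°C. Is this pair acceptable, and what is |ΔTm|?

Forward: A=7 T=9 G=3 C=6 → Tm = 2·16 + 4·9 = 68°C.
Reverse: A=8 T=10 G=3 C=2 → Tm = 2·18 + 4·5 = 56°C.
|ΔTm| = |68 − 56| = 12°C, > 5°C.

|ΔTm| = 12°C; the pair is not acceptable.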